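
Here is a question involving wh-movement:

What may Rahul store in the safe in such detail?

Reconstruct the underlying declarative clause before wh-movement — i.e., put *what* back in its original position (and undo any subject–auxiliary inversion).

'what' is the direct object of 'store'. It moves to the left edge, and the trace sits right after 'store':
What may Rahul store ___ in the safe in such detail?

Rahul may store what in the safe in such detail.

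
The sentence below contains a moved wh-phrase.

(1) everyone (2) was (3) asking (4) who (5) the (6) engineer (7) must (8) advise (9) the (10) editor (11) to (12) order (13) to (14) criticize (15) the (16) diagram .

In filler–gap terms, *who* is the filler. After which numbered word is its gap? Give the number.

Pre-movement form: The engineer must advise the editor to order who to criticize the diagram.
'who' is the direct object of 'order'. Wh-movement fronts it, leaving a gap right after 'order':
Everyone was asking who the engineer must advise the editor to order ___ to criticize the diagram.
'order' is word 12.

12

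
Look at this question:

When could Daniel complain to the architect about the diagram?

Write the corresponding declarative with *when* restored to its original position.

'when' functions as the temporal adjunct. Wh-movement fronts it, leaving a gap right after 'diagram':
When could Daniel complain to the architect about the diagram ___?

Daniel could complain to the architect about the diagram when.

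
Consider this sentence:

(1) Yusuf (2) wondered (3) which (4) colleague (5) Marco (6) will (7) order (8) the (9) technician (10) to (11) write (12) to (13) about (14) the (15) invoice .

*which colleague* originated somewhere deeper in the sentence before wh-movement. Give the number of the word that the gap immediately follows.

In situ: Marco will order the technician to write to which colleague about the invoice.
'which colleague' is the object of the preposition 'to'. Wh-movement fronts it, leaving a gap right after 'to':
Yusuf wondered which colleague Marco will order the technician to write to ___ about the invoice.
'to' is word 12.

12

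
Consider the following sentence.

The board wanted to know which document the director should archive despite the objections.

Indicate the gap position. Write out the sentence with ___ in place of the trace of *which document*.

The board wanted to know which document the director should archive ___ despite the objections.

Underlying clause: The director should archive which document despite the objections.
'which document' is the direct object of 'archive'. The gap is right after 'archive'.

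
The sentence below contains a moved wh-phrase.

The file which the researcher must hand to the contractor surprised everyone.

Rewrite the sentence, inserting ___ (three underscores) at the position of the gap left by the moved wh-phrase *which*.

The filler 'which' is interpreted as the direct object of 'hand'. The gap is right after 'hand'.

The file which the researcher must hand ___ to the contractor surprised everyone.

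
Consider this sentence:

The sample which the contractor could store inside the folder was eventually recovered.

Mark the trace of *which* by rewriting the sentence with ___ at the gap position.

The sample which the contractor could store ___ inside the folder was eventually recovered.

The filler 'which' is interpreted as the direct object of 'store'. The gap is right after 'store'.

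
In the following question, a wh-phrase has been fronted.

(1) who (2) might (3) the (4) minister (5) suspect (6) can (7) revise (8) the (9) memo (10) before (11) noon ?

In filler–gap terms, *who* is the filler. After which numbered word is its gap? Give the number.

5

Before movement: The minister might suspect who can revise the memo before noon.
'who' is the subject of the clause embedded under 'suspect'. It moves to the left edge, and the trace sits right after 'suspect':
Who might the minister suspect ___ can revise the memo before noon?
'suspect' is word 5.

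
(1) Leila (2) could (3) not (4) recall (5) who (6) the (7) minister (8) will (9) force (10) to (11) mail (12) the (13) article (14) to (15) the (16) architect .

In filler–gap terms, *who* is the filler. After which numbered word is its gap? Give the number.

9

Before movement: The minister will force who to mail the article to the architect.
The filler 'who' is interpreted as the direct object of 'force'. It moves to the left edge, and the trace sits right after 'force':
Leila could not recall who the minister will force ___ to mail the article to the architect.
'force' is word 9.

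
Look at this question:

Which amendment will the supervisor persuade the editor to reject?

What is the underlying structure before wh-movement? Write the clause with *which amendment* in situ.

'which amendment' is the direct object of 'reject'. Wh-movement fronts it, leaving a gap right after 'reject':
Which amendment will the supervisor persuade the editor to reject ___?

The supervisor will persuade the editor to reject which amendment.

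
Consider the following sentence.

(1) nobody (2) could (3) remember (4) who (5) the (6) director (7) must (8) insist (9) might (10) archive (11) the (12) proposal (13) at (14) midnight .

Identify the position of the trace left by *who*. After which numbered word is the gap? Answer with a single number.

8

Pre-movement form: The director must insist who might archive the proposal at midnight.
The filler 'who' is interpreted as the subject of the clause embedded under 'insist'. Wh-movement fronts it, leaving a gap right after 'insist':
Nobody could remember who the director must insist ___ might archive the proposal at midnight.
'insist' is word 8.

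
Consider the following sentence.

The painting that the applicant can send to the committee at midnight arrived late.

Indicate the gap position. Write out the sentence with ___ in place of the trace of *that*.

'that' functions as the direct object of 'send'. The gap is right after 'send'.

The painting that the applicant can send ___ to the committee at midnight arrived late.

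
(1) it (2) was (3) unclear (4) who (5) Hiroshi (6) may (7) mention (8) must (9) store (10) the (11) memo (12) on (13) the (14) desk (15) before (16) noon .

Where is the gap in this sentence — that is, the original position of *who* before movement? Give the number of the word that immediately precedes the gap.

Pre-movement form: Hiroshi may mention who must store the memo on the desk before noon.
'who' is the subject of the clause embedded under 'mention'. Wh-movement fronts it, leaving a gap right after 'mention':
It was unclear who Hiroshi may mention ___ must store the memo on the desk before noon.
'mention' is word 7.

7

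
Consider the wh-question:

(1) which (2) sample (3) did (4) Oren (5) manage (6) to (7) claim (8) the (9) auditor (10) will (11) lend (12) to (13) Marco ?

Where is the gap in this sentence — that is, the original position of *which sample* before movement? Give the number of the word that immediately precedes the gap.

In situ: Oren did manage to claim the auditor will lend which sample to Marco.
'which sample' is the direct object of 'lend'. It moves to the left edge, and the trace sits right after 'lend':
Which sample did Oren manage to claim the auditor will lend ___ to Marco?
'lend' is word 11.

11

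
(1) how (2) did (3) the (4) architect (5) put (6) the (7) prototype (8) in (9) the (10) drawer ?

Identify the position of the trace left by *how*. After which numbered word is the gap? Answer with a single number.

In situ: The architect did put the prototype in the drawer how.
'how' is the manner adjunct. It moves to the left edge, and the trace sits right after 'drawer':
How did the architect put the prototype in the drawer ___?
'drawer' is word 10.

10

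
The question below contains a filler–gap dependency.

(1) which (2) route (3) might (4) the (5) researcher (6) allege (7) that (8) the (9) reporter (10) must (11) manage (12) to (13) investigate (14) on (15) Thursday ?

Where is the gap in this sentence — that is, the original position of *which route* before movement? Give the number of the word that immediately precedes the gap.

13

Pre-movement form: The researcher might allege that the reporter must manage to investigate which route on Thursday.
The filler 'which route' is interpreted as the direct object of 'investigate'. Fronting leaves a gap immediately after 'investigate':
Which route might the researcher allege that the reporter must manage to investigate ___ on Thursday?
'investigate' is word 13.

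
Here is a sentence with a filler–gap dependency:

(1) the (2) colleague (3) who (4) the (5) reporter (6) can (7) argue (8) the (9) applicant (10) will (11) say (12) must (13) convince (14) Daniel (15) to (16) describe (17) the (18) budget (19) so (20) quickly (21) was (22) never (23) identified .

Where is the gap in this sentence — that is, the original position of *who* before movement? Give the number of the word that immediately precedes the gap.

11

'who' is the subject of the clause embedded under 'say'. It moves to the left edge, and the trace sits right after 'say':
The colleague who the reporter can argue the applicant will say ___ must convince Daniel to describe the budget so quickly was never identified.
'say' is word 11.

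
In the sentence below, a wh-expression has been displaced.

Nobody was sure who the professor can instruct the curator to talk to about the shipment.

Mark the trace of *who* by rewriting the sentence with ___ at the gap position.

Nobody was sure who the professor can instruct the curator to talk to ___ about the shipment.

Underlying clause: The professor can instruct the curator to talk to who about the shipment.
'who' is the object of the preposition 'to'. The gap is right after 'to'.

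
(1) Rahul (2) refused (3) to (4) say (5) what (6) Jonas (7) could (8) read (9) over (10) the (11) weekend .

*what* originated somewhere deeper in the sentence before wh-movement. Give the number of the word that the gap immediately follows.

Pre-movement form: Jonas could read what over the weekend.
The filler 'what' is interpreted as the direct object of 'read'. It moves to the left edge, and the trace sits right after 'read':
Rahul refused to say what Jonas could read ___ over the weekend.
'read' is word 8.

8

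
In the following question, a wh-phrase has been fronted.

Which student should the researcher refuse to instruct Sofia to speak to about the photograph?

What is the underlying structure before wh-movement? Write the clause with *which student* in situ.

The researcher should refuse to instruct Sofia to speak to which student about the photograph.

'which student' is the object of the preposition 'to'. Wh-movement fronts it, leaving a gap right after 'to':
Which student should the researcher refuse to instruct Sofia to speak to ___ about the photograph?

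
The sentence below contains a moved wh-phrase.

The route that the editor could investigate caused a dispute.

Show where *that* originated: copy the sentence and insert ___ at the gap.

'that' functions as the direct object of 'investigate'. The gap is right after 'investigate'.

The route that the editor could investigate ___ caused a dispute.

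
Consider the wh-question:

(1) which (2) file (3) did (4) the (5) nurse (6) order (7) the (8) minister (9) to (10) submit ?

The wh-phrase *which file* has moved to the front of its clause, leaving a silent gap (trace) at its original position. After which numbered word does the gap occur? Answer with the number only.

10

In situ: The nurse did order the minister to submit which file.
'which file' is the direct object of 'submit'. Fronting leaves a gap immediately after 'submit':
Which file did the nurse order the minister to submit ___?
'submit' is word 10.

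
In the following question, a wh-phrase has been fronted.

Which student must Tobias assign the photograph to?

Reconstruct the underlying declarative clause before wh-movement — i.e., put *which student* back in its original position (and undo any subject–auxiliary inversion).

Tobias must assign the photograph to which student.

'which student' functions as the object of the preposition 'to' (recipient of 'assign'). It moves to the left edge, and the trace sits right after 'to':
Which student must Tobias assign the photograph to ___?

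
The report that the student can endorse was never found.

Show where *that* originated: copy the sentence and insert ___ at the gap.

The filler 'that' is interpreted as the direct object of 'endorse'. The gap is right after 'endorse'.

The report that the student can endorse ___ was never found.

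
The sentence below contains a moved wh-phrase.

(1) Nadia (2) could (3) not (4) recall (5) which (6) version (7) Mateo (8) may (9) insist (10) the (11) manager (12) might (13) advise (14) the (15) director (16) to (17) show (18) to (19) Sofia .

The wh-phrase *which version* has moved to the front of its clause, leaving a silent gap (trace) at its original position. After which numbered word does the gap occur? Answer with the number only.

17

Before movement: Mateo may insist the manager might advise the director to show which version to Sofia.
'which version' functions as the direct object of 'show'. Wh-movement fronts it, leaving a gap right after 'show':
Nadia could not recall which version Mateo may insist the manager might advise the director to show ___ to Sofia.
'show' is word 17.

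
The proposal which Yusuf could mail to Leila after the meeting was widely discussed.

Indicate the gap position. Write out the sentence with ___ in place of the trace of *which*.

The proposal which Yusuf could mail ___ to Leila after the meeting was widely discussed.

'which' is the direct object of 'mail'. The gap is right after 'mail'.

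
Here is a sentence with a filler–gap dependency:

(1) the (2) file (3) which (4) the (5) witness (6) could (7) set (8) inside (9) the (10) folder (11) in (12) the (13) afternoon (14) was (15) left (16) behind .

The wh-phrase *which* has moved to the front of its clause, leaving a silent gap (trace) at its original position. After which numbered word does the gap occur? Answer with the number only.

The filler 'which' is interpreted as the direct object of 'set'. Fronting leaves a gap immediately after 'set':
The file which the witness could set ___ inside the folder in the afternoon was left behind.
'set' is word 7.

7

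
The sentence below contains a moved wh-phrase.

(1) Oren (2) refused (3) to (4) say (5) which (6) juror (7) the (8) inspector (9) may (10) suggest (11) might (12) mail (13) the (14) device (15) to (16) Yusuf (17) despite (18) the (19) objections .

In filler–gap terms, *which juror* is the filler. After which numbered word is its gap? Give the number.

10

Before movement: The inspector may suggest which juror might mail the device to Yusuf despite the objections.
'which juror' is the subject of the clause embedded under 'suggest'. Wh-movement fronts it, leaving a gap right after 'suggest':
Oren refused to say which juror the inspector may suggest ___ might mail the device to Yusuf despite the objections.
'suggest' is word 10.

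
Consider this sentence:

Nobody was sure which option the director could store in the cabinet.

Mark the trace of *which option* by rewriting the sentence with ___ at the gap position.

Pre-movement form: The director could store which option in the cabinet.
The filler 'which option' is interpreted as the direct object of 'store'. The gap is right after 'store'.

Nobody was sure which option the director could store ___ in the cabinet.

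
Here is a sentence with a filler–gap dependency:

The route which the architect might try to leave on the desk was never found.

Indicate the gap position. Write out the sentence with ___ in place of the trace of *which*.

'which' functions as the direct object of 'leave'. The gap is right after 'leave'.

The route which the architect might try to leave ___ on the desk was never found.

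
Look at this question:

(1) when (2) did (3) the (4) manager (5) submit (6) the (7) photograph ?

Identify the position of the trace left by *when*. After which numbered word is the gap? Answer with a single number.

7

Pre-movement form: The manager did submit the photograph when.
'when' functions as the temporal adjunct. Wh-movement fronts it, leaving a gap right after 'photograph':
When did the manager submit the photograph ___?
'photograph' is word 7.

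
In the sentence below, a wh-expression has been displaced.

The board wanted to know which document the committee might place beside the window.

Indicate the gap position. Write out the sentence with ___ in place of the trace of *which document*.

In situ: The committee might place which document beside the window.
The filler 'which document' is interpreted as the direct object of 'place'. The gap is right after 'place'.

The board wanted to know which document the committee might place ___ beside the window.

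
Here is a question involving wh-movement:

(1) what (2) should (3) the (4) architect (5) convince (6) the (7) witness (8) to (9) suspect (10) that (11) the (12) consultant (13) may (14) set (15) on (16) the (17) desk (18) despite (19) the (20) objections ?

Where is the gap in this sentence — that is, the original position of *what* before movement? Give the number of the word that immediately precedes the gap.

14

Pre-movement form: The architect should convince the witness to suspect that the consultant may set what on the desk despite the objections.
'what' functions as the direct object of 'set'. Wh-movement fronts it, leaving a gap right after 'set':
What should the architect convince the witness to suspect that the consultant may set ___ on the desk despite the objections?
'set' is word 14.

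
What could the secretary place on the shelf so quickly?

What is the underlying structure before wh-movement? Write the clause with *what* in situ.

The secretary could place what on the shelf so quickly.

'what' is the direct object of 'place'. It moves to the left edge, and the trace sits right after 'place':
What could the secretary place ___ on the shelf so quickly?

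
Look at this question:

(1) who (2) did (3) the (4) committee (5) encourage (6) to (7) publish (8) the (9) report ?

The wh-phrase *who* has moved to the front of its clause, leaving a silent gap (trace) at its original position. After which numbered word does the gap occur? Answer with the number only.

Before movement: The committee did encourage who to publish the report.
'who' is the direct object of 'encourage'. Wh-movement fronts it, leaving a gap right after 'encourage':
Who did the committee encourage ___ to publish the report?
'encourage' is word 5.

5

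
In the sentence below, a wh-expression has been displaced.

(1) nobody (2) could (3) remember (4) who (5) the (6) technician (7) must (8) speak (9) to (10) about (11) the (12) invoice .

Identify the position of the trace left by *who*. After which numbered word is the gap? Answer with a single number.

Before movement: The technician must speak to who about the invoice.
The filler 'who' is interpreted as the object of the preposition 'to'. It moves to the left edge, and the trace sits right after 'to':
Nobody could remember who the technician must speak to ___ about the invoice.
'to' is word 9.

9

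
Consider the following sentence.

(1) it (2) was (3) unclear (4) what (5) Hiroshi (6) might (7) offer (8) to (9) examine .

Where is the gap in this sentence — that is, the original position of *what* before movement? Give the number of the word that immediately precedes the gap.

Pre-movement form: Hiroshi might offer to examine what.
'what' is the direct object of 'examine'. It moves to the left edge, and the trace sits right after 'examine':
It was unclear what Hiroshi might offer to examine ___.
'examine' is word 9.

9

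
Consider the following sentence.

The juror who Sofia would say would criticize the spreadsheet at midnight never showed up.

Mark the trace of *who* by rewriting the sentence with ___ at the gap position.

The filler 'who' is interpreted as the subject of the clause embedded under 'say'. The gap is right after 'say'.

The juror who Sofia would say ___ would criticize the spreadsheet at midnight never showed up.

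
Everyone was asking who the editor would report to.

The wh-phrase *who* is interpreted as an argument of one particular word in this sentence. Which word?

Before movement: The editor would report to who.
'who' functions as the object of the preposition 'to'. It moves to the left edge, and the trace sits right after 'to':
Everyone was asking who the editor would report to ___.

to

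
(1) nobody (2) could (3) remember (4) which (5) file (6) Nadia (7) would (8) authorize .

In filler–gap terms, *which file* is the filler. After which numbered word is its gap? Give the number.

8

Before movement: Nadia would authorize which file.
'which file' functions as the direct object of 'authorize'. Fronting leaves a gap immediately after 'authorize':
Nobody could remember which file Nadia would authorize ___.
'authorize' is word 8.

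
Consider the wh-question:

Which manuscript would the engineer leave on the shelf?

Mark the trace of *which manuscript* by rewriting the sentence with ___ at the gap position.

In situ: The engineer would leave which manuscript on the shelf.
'which manuscript' functions as the direct object of 'leave'. The gap is right after 'leave'.

Which manuscript would the engineer leave ___ on the shelf?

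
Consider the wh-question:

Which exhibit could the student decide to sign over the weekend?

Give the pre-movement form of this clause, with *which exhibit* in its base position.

The student could decide to sign which exhibit over the weekend.

'which exhibit' functions as the direct object of 'sign'. It moves to the left edge, and the trace sits right after 'sign':
Which exhibit could the student decide to sign ___ over the weekend?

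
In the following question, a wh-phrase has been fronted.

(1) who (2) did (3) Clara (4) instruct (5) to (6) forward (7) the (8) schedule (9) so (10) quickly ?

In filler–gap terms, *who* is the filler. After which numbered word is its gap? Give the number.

Before movement: Clara did instruct who to forward the schedule so quickly.
'who' functions as the direct object of 'instruct'. Fronting leaves a gap immediately after 'instruct':
Who did Clara instruct ___ to forward the schedule so quickly?
'instruct' is word 4.

4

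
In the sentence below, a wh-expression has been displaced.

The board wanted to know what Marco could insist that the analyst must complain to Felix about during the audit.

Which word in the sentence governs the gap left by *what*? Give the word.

Before movement: Marco could insist that the analyst must complain to Felix about what during the audit.
The filler 'what' is interpreted as the object of the preposition 'about'. Wh-movement fronts it, leaving a gap right after 'about':
The board wanted to know what Marco could insist that the analyst must complain to Felix about ___ during the audit.

about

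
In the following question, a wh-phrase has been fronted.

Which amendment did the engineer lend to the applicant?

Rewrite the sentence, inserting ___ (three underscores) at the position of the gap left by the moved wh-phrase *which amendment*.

In situ: The engineer did lend which amendment to the applicant.
'which amendment' is the direct object of 'lend'. The gap is right after 'lend'.

Which amendment did the engineer lend ___ to the applicant?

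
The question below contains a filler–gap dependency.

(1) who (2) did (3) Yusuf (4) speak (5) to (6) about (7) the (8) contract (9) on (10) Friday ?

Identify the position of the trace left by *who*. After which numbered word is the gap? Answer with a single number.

Pre-movement form: Yusuf did speak to who about the contract on Friday.
'who' functions as the object of the preposition 'to'. Fronting leaves a gap immediately after 'to':
Who did Yusuf speak to ___ about the contract on Friday?
'to' is word 5.

5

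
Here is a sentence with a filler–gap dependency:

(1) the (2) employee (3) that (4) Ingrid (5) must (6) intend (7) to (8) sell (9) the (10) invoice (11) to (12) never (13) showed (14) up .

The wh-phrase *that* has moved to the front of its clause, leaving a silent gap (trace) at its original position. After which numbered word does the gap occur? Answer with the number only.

'that' functions as the object of the preposition 'to' (recipient of 'sell'). Fronting leaves a gap immediately after 'to':
The employee that Ingrid must intend to sell the invoice to ___ never showed up.
'to' is word 11.

11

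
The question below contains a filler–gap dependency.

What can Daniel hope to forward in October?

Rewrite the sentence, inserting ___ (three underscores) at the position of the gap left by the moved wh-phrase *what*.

What can Daniel hope to forward ___ in October?

In situ: Daniel can hope to forward what in October.
The filler 'what' is interpreted as the direct object of 'forward'. The gap is right after 'forward'.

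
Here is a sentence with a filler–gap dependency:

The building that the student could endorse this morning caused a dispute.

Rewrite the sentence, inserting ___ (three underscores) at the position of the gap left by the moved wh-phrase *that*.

The building that the student could endorse ___ this morning caused a dispute.

The filler 'that' is interpreted as the direct object of 'endorse'. The gap is right after 'endorse'.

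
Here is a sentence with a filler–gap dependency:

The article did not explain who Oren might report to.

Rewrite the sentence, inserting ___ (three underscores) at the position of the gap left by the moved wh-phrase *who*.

Before movement: Oren might report to who.
The filler 'who' is interpreted as the object of the preposition 'to'. The gap is right after 'to'.

The article did not explain who Oren might report to ___.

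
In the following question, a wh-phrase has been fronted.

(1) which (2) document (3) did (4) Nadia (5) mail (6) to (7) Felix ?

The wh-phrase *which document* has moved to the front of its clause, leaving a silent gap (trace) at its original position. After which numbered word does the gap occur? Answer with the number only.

In situ: Nadia did mail which document to Felix.
The filler 'which document' is interpreted as the direct object of 'mail'. Fronting leaves a gap immediately after 'mail':
Which document did Nadia mail ___ to Felix?
'mail' is word 5.

5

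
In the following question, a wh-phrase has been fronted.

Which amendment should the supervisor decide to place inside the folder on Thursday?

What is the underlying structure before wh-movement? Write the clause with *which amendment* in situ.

'which amendment' functions as the direct object of 'place'. It moves to the left edge, and the trace sits right after 'place':
Which amendment should the supervisor decide to place ___ inside the folder on Thursday?

The supervisor should decide to place which amendment inside the folder on Thursday.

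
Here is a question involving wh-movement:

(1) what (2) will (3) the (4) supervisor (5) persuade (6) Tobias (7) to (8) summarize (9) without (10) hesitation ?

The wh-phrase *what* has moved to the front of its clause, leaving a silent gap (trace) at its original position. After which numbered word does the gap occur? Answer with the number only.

Before movement: The supervisor will persuade Tobias to summarize what without hesitation.
The filler 'what' is interpreted as the direct object of 'summarize'. Fronting leaves a gap immediately after 'summarize':
What will the supervisor persuade Tobias to summarize ___ without hesitation?
'summarize' is word 8.

8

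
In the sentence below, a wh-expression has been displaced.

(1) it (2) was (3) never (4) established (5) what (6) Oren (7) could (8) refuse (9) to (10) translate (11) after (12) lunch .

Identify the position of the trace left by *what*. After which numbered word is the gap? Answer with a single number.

10

Underlying clause: Oren could refuse to translate what after lunch.
'what' is the direct object of 'translate'. It moves to the left edge, and the trace sits right after 'translate':
It was never established what Oren could refuse to translate ___ after lunch.
'translate' is word 10.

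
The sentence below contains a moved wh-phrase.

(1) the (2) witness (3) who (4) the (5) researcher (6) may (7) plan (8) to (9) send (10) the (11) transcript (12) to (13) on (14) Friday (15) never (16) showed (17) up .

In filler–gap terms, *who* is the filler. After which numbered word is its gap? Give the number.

12

'who' is the object of the preposition 'to' (recipient of 'send'). Wh-movement fronts it, leaving a gap right after 'to':
The witness who the researcher may plan to send the transcript to ___ on Friday never showed up.
'to' is word 12.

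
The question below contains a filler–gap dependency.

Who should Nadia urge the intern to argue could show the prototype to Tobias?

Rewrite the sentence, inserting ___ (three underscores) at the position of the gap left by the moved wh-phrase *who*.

Who should Nadia urge the intern to argue ___ could show the prototype to Tobias?

Pre-movement form: Nadia should urge the intern to argue who could show the prototype to Tobias.
'who' functions as the subject of the clause embedded under 'argue'. The gap is right after 'argue'.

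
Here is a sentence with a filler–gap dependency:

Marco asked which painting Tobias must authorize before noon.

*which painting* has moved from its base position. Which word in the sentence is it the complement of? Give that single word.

Underlying clause: Tobias must authorize which painting before noon.
'which painting' is the direct object of 'authorize'. It moves to the left edge, and the trace sits right after 'authorize':
Marco asked which painting Tobias must authorize ___ before noon.

authorize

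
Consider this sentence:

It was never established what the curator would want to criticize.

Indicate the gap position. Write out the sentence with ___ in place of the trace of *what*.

Pre-movement form: The curator would want to criticize what.
The filler 'what' is interpreted as the direct object of 'criticize'. The gap is right after 'criticize'.

It was never established what the curator would want to criticize ___.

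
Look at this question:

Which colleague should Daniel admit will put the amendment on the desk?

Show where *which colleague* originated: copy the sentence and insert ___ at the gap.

Which colleague should Daniel admit ___ will put the amendment on the desk?

In situ: Daniel should admit which colleague will put the amendment on the desk.
'which colleague' is the subject of the clause embedded under 'admit'. The gap is right after 'admit'.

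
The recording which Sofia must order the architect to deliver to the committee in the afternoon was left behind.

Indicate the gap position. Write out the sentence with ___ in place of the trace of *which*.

The filler 'which' is interpreted as the direct object of 'deliver'. The gap is right after 'deliver'.

The recording which Sofia must order the architect to deliver ___ to the committee in the afternoon was left behind.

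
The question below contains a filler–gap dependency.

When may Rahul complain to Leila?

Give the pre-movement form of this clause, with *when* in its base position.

Rahul may complain to Leila when.

The filler 'when' is interpreted as the temporal adjunct. Wh-movement fronts it, leaving a gap right after 'Leila':
When may Rahul complain to Leila ___?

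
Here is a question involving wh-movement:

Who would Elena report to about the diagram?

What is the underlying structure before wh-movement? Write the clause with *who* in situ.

Elena would report to who about the diagram.

The filler 'who' is interpreted as the object of the preposition 'to'. It moves to the left edge, and the trace sits right after 'to':
Who would Elena report to ___ about the diagram?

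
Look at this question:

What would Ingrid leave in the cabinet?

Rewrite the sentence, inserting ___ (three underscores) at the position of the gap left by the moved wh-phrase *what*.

Pre-movement form: Ingrid would leave what in the cabinet.
'what' functions as the direct object of 'leave'. The gap is right after 'leave'.

What would Ingrid leave ___ in the cabinet?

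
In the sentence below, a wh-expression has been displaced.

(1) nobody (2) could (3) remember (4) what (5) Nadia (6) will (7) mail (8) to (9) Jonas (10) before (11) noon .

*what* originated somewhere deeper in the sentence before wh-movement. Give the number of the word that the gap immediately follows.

Before movement: Nadia will mail what to Jonas before noon.
'what' functions as the direct object of 'mail'. It moves to the left edge, and the trace sits right after 'mail':
Nobody could remember what Nadia will mail ___ to Jonas before noon.
'mail' is word 7.

7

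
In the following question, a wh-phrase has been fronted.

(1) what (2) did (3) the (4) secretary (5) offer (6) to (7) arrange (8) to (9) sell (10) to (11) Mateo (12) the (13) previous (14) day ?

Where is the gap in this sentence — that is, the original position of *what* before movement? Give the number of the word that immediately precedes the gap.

Underlying clause: The secretary did offer to arrange to sell what to Mateo the previous day.
'what' is the direct object of 'sell'. Wh-movement fronts it, leaving a gap right after 'sell':
What did the secretary offer to arrange to sell ___ to Mateo the previous day?
'sell' is word 9.

9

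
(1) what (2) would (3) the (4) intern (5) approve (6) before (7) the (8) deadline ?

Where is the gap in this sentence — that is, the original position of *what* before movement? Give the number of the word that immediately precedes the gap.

Pre-movement form: The intern would approve what before the deadline.
The filler 'what' is interpreted as the direct object of 'approve'. Fronting leaves a gap immediately after 'approve':
What would the intern approve ___ before the deadline?
'approve' is word 5.

5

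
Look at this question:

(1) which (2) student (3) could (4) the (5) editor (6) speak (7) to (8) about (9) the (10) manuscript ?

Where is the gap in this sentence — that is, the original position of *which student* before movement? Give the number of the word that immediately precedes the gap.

7

In situ: The editor could speak to which student about the manuscript.
'which student' functions as the object of the preposition 'to'. Fronting leaves a gap immediately after 'to':
Which student could the editor speak to ___ about the manuscript?
'to' is word 7.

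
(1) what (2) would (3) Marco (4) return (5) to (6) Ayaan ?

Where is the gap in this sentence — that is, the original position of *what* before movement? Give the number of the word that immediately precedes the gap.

Underlying clause: Marco would return what to Ayaan.
The filler 'what' is interpreted as the direct object of 'return'. Wh-movement fronts it, leaving a gap right after 'return':
What would Marco return ___ to Ayaan?
'return' is word 4.

4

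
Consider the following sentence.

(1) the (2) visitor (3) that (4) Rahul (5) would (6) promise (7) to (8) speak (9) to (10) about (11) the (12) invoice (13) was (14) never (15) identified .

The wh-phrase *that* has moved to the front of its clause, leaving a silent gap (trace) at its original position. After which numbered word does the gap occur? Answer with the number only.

'that' is the object of the preposition 'to'. Fronting leaves a gap immediately after 'to':
The visitor that Rahul would promise to speak to ___ about the invoice was never identified.
'to' is word 9.

9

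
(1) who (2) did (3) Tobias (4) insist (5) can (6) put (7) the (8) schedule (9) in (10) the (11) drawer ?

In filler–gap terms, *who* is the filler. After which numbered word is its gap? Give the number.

4

In situ: Tobias did insist who can put the schedule in the drawer.
'who' functions as the subject of the clause embedded under 'insist'. Fronting leaves a gap immediately after 'insist':
Who did Tobias insist ___ can put the schedule in the drawer?
'insist' is word 4.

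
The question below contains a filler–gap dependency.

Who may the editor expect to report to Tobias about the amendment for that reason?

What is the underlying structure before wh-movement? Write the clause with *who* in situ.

The filler 'who' is interpreted as the direct object of 'expect'. Fronting leaves a gap immediately after 'expect':
Who may the editor expect ___ to report to Tobias about the amendment for that reason?

The editor may expect who to report to Tobias about the amendment for that reason.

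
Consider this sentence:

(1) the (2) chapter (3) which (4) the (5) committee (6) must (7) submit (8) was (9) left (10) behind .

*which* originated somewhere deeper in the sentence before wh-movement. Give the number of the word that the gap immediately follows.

'which' functions as the direct object of 'submit'. Wh-movement fronts it, leaving a gap right after 'submit':
The chapter which the committee must submit ___ was left behind.
'submit' is word 7.

7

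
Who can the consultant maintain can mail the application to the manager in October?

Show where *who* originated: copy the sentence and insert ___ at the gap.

Who can the consultant maintain ___ can mail the application to the manager in October?

Pre-movement form: The consultant can maintain who can mail the application to the manager in October.
The filler 'who' is interpreted as the subject of the clause embedded under 'maintain'. The gap is right after 'maintain'.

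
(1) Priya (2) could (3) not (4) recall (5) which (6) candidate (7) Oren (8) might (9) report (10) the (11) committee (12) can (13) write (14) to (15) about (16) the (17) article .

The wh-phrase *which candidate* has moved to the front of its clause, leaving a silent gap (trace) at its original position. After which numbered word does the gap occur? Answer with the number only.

Underlying clause: Oren might report the committee can write to which candidate about the article.
The filler 'which candidate' is interpreted as the object of the preposition 'to'. Fronting leaves a gap immediately after 'to':
Priya could not recall which candidate Oren might report the committee can write to ___ about the article.
'to' is word 14.

14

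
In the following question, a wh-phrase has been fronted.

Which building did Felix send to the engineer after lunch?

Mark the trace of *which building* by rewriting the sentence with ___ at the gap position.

In situ: Felix did send which building to the engineer after lunch.
The filler 'which building' is interpreted as the direct object of 'send'. The gap is right after 'send'.

Which building did Felix send ___ to the engineer after lunch?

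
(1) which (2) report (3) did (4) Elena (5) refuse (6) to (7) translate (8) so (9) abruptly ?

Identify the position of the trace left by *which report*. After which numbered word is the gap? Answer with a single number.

Pre-movement form: Elena did refuse to translate which report so abruptly.
'which report' is the direct object of 'translate'. Wh-movement fronts it, leaving a gap right after 'translate':
Which report did Elena refuse to translate ___ so abruptly?
'translate' is word 7.

7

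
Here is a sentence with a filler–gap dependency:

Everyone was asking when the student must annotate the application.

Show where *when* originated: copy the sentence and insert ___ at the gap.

Underlying clause: The student must annotate the application when.
'when' functions as the temporal adjunct. The gap is right after 'application'.

Everyone was asking when the student must annotate the application ___.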